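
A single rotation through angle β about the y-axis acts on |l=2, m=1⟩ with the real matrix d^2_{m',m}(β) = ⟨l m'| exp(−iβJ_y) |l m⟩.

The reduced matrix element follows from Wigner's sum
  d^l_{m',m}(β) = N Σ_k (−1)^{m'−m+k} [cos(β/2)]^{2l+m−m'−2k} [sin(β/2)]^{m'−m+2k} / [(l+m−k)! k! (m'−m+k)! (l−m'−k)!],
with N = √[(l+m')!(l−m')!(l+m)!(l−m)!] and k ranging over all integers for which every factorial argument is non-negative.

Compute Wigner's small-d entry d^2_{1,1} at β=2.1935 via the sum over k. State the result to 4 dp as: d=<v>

d^2_{1,1}(β=2.1935) via Wigner's sum:
With c≡cos(β/2)=0.456490 and s≡sin(β/2)=0.889728, N=[6·1·6·1]^{1/2}=6.000000
k∈{0,1} keeps every argument non-negative
  k=0: (−1)^0·6.0000/(6)·0.4565^4·0.8897^0 = +0.043424
  k=1: (−1)^1·6.0000/(2)·0.4565^2·0.8897^2 = -0.494879
d^2_{1,1}(2.1935) = +0.043424 -0.494879 = -0.451455

d=-0.4515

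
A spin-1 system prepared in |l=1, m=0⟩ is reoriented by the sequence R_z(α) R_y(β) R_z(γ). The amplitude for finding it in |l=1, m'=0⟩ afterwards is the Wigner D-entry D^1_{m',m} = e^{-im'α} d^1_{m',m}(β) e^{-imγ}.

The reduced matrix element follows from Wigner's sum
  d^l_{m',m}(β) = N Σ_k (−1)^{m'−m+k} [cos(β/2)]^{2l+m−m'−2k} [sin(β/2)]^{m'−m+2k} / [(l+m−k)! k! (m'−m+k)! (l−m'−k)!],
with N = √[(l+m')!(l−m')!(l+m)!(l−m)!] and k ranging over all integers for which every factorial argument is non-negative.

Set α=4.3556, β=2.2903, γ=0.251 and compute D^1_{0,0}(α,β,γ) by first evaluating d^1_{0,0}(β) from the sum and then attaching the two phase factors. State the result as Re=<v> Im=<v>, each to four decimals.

Re=-0.6590 Im=0.0000

Split into d^1_{0,0}(β=2.2903) × two z-phases.
Half-angle: c=0.412910, s=0.910772. N=√(1·1·1·1)=1.000000
The bounds max(0,m−m')=0 and min(l+m,l−m')=1 give 2 terms
  k=0: (−1)^0·1.0000/(1)·0.4129^2·0.9108^0 = +0.170494
  k=1: (−1)^1·1.0000/(1)·0.4129^0·0.9108^2 = -0.829506
d^1_{0,0}(2.2903) = +0.170494 -0.829506 = -0.659011
Phases: e^{-i·(0)·4.3556}=+1.000000+0.000000i, e^{-i·(0)·0.251}=+1.000000+0.000000i ⇒ D=-0.659011+0.000000i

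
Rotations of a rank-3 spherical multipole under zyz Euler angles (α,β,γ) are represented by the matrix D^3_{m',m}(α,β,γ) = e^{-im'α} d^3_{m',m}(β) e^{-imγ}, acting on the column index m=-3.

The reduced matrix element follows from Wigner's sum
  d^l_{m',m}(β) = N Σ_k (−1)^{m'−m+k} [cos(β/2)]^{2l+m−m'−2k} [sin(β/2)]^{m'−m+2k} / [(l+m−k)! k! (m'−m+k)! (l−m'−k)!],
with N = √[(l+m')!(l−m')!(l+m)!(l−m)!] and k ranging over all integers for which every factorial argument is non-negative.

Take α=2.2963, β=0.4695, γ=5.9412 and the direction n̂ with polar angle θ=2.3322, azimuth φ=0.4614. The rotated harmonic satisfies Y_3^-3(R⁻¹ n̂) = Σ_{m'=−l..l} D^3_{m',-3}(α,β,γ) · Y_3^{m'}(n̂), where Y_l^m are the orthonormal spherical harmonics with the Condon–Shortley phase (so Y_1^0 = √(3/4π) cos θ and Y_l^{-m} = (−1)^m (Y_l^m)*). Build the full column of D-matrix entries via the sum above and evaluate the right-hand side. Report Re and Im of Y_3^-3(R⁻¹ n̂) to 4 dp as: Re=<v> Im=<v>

Need the full column D^3_{m',-3} for m'=−3..3 at α=2.2963, β=0.4695, γ=5.9412.
cos(β/2)=0.972573, sin(β/2)=0.232600
d^3_{-3,-3}: single k=0 term ⇒ +0.846315;  D = +0.772677-0.345280i
d^3_{-2,-3}: single k=0 term ⇒ -0.495787;  D = +0.451671+0.204446i
d^3_{-1,-3}: single k=0 term ⇒ +0.187479;  D = +0.055485+0.179080i
d^3_{0,-3}: single k=0 term ⇒ -0.051774;  D = -0.026833+0.044277i
d^3_{1,-3}: single k=0 term ⇒ +0.010723;  D = -0.010549+0.001927i
d^3_{2,-3}: single k=0 term ⇒ -0.001622;  D = -0.001277-0.001000i
d^3_{3,-3}: single k=0 term ⇒ +0.000158;  D = -0.000010-0.000158i
Y_3^{m'}(θ=2.3322,φ=0.4614) and Σ D·Y over m':
  (+0.7727-0.3453i)·(+0.0294-0.1555i)  (+0.4517+0.2044i)·(-0.2230+0.2946i)  (+0.0555+0.1791i)·(+0.2891-0.1437i)  (-0.0268+0.0443i)·(+0.1596+0.0000i)  (-0.0105+0.0019i)·(-0.2891-0.1437i)  (-0.0013-0.0010i)·(-0.2230-0.2946i)  (-0.0000-0.0002i)·(-0.0294-0.1555i)
Y_3^-3(R⁻¹ n̂) = -0.151168+0.009593i

Re=-0.1512 Im=0.0096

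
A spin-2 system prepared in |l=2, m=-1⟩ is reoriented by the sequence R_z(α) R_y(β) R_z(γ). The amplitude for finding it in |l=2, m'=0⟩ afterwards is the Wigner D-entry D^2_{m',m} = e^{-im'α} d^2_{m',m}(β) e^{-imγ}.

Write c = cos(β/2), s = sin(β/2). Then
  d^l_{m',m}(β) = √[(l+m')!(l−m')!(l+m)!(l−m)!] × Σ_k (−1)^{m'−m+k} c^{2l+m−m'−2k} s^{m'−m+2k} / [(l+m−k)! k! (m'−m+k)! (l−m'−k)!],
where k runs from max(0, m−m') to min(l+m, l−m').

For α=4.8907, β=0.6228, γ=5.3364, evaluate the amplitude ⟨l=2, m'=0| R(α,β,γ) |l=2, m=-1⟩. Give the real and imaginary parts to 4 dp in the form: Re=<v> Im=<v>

Re=-0.3391 Im=0.4709

Split into d^2_{0,-1}(β=0.6228) × two z-phases.
c=cos(0.6228/2)=0.951906, s=sin(0.6228/2)=0.306392; N=√[2·2·1·6]=4.898979
The bounds max(0,m−m')=0 and min(l+m,l−m')=1 give 2 terms
  k=0: (−1)^1·4.8990/(2)·0.9519^3·0.3064^1 = -0.647342
  k=1: (−1)^2·4.8990/(2)·0.9519^1·0.3064^3 = +0.067066
d^2_{0,-1}(0.6228) = -0.647342 +0.067066 = -0.580277
Attach z-rotation phases: D = e^{-i(0)(4.8907)}·(-0.580277)·e^{-i(-1)(5.3364)} = -0.339053+0.470919i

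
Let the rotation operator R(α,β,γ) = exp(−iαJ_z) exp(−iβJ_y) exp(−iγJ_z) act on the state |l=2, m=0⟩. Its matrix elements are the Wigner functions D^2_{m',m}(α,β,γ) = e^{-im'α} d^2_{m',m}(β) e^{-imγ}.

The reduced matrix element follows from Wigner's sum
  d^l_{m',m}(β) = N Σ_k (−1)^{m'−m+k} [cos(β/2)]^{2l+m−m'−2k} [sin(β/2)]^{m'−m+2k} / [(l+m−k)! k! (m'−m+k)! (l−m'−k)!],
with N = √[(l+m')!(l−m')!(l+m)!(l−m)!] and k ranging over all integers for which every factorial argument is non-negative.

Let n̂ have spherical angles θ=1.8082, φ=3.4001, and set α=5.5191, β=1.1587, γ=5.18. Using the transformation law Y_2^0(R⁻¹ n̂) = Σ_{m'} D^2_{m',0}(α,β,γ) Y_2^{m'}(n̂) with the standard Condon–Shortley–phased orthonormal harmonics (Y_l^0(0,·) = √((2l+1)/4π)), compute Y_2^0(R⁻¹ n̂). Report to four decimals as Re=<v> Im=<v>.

Re=-0.0204 Im=0.0000

Need the full column D^2_{m',0} for m'=−2..2 at α=5.5191, β=1.1587, γ=5.18.
cos(β/2)=0.836819, sin(β/2)=0.547480
d^2_{-2,0}: single k=2 term ⇒ +0.514133;  D = +0.021909-0.513666i
d^2_{-1,0}: k∈[1..2] ⇒ +0.785847 -0.336366 = +0.449481;  D = +0.324532-0.310986i
d^2_{0,0}: k∈[0..2] ⇒ +0.490372 -0.839575 +0.089841 = -0.259362;  D = -0.259362+0.000000i
d^2_{1,0}: k∈[0..1] ⇒ -0.785847 +0.336366 = -0.449481;  D = -0.324532-0.310986i
d^2_{2,0}: single k=0 term ⇒ +0.514133;  D = +0.021909+0.513666i
Y_2^{m'}(θ=1.8082,φ=3.4001) and Σ D·Y over m':
  (+0.0219-0.5137i)·(+0.3172-0.1804i)  (+0.3245-0.3110i)·(+0.1707-0.0451i)  (-0.2594+0.0000i)·(-0.2631+0.0000i)  (-0.3245-0.3110i)·(-0.1707-0.0451i)  (+0.0219+0.5137i)·(+0.3172+0.1804i)
Y_2^0(R⁻¹ n̂) = -0.020440+0.000000i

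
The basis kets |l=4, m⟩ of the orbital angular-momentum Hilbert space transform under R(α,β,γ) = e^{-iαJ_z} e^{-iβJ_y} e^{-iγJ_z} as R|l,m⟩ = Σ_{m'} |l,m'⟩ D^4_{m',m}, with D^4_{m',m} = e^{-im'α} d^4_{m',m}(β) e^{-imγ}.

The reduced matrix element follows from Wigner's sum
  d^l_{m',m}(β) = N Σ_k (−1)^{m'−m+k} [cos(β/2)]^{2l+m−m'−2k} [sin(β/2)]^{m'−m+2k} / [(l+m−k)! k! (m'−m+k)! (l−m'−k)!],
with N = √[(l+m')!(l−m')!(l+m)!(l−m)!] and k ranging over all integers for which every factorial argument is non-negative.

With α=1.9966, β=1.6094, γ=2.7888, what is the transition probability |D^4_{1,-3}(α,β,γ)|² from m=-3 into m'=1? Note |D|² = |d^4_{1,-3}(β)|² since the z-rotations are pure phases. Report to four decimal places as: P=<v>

P=0.0841

Split into d^4_{1,-3}(β=1.6094) × two z-phases.
c=cos(1.6094/2)=0.693327, s=sin(1.6094/2)=0.720623; N=√[120·6·1·5040]=1904.940944
k∈{0,1} keeps every argument non-negative
  k=0: (−1)^4·1904.9409/(144)·0.6933^4·0.7206^4 = +0.824336
  k=1: (−1)^5·1904.9409/(240)·0.6933^2·0.7206^6 = -0.534312
d^4_{1,-3}(1.6094) = +0.824336 -0.534312 = +0.290024
|D^4_{1,-3}|² = |d^4_{1,-3}(β)|² = (+0.290024)² = 0.084114 (the z-rotation phases have unit modulus)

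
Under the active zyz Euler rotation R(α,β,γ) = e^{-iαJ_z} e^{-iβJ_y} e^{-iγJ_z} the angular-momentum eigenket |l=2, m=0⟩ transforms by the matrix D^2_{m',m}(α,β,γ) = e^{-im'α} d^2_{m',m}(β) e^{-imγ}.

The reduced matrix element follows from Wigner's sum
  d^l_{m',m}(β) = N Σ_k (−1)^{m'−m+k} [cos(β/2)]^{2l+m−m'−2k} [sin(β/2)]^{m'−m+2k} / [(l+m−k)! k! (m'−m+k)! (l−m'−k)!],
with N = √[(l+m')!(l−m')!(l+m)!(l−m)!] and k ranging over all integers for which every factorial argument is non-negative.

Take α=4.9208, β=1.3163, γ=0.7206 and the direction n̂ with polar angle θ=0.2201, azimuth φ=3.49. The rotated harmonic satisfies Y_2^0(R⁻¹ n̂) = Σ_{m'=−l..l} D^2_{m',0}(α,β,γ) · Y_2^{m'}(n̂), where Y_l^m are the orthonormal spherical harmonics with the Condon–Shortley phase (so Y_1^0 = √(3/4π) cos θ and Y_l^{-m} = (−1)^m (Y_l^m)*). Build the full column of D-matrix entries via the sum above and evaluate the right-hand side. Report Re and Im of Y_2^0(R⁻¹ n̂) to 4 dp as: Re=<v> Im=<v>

Need the full column D^2_{m',0} for m'=−2..2 at α=4.9208, β=1.3163, γ=0.7206.
cos(β/2)=0.791125, sin(β/2)=0.611654
d^2_{-2,0}: single k=2 term ⇒ +0.573559;  D = -0.524451-0.232209i
d^2_{-1,0}: k∈[1..2] ⇒ +0.741852 -0.443444 = +0.298408;  D = +0.061742-0.291950i
d^2_{0,0}: k∈[0..2] ⇒ +0.391725 -0.936618 +0.139967 = -0.404927;  D = -0.404927+0.000000i
d^2_{1,0}: k∈[0..1] ⇒ -0.741852 +0.443444 = -0.298408;  D = -0.061742-0.291950i
d^2_{2,0}: single k=0 term ⇒ +0.573559;  D = -0.524451+0.232209i
Y_2^{m'}(θ=0.2201,φ=3.49) and Σ D·Y over m':
  (-0.5245-0.2322i)·(+0.0141-0.0118i)  (+0.0617-0.2920i)·(-0.1547+0.0562i)  (-0.4049+0.0000i)·(+0.5857+0.0000i)  (-0.0617-0.2920i)·(+0.1547+0.0562i)  (-0.5245+0.2322i)·(+0.0141+0.0118i)
Y_2^0(R⁻¹ n̂) = -0.243749+0.000000i

Re=-0.2437 Im=0.0000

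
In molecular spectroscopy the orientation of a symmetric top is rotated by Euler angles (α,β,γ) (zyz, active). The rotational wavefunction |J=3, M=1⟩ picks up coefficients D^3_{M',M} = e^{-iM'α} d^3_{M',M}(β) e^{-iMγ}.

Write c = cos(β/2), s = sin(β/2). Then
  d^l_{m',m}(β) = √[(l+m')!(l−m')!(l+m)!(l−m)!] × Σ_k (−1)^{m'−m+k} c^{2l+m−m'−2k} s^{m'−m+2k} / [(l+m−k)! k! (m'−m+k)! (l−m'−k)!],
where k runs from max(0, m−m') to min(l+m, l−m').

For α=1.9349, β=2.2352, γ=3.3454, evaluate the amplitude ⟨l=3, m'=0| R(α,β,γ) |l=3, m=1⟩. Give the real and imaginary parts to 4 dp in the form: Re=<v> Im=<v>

First d^3_{0,1}(β=2.2352), then the phase factors e^{-i(0)α} and e^{-i(1)γ}:
Half-angle: c=0.437841, s=0.899052. N=√(6·6·24·2)=41.569219
k∈{1,2,3} keeps every argument non-negative
  k=1: (−1)^0·41.5692/(12)·0.4378^5·0.8991^1 = +0.050114
  k=2: (−1)^1·41.5692/(4)·0.4378^3·0.8991^3 = -0.633895
  k=3: (−1)^2·41.5692/(12)·0.4378^1·0.8991^5 = +0.890906
d^3_{0,1}(2.2352) = +0.050114 -0.633895 +0.890906 = +0.307126
D = (+1.000000+0.000000i)·(+0.307126)·(-0.979303+0.202399i) = -0.300769+0.062162i

Re=-0.3008 Im=0.0622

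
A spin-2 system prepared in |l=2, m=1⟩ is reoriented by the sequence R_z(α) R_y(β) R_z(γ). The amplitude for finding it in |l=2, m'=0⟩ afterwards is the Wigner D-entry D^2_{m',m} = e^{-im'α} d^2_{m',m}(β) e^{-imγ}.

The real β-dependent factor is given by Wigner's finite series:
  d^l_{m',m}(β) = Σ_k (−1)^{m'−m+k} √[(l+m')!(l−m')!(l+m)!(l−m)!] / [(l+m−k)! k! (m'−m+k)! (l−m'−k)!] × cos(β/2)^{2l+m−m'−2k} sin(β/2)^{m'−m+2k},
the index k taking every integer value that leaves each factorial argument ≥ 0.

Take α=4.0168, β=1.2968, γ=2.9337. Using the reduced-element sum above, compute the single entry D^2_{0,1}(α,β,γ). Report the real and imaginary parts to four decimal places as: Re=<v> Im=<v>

Split into d^2_{0,1}(β=1.2968) × two z-phases.
c=cos(1.2968/2)=0.797051, s=sin(1.2968/2)=0.603912; N=√[2·2·6·1]=4.898979
k∈{1,2} keeps every argument non-negative
  k=1: (−1)^0·4.8990/(2)·0.7971^3·0.6039^1 = +0.749045
  k=2: (−1)^1·4.8990/(2)·0.7971^1·0.6039^3 = -0.430014
d^2_{0,1}(1.2968) = +0.749045 -0.430014 = +0.319031
Phases: e^{-i·(0)·4.0168}=+1.000000+0.000000i, e^{-i·(1)·2.9337}=-0.978468-0.206398i ⇒ D=-0.312161-0.065847i

Re=-0.3122 Im=-0.0658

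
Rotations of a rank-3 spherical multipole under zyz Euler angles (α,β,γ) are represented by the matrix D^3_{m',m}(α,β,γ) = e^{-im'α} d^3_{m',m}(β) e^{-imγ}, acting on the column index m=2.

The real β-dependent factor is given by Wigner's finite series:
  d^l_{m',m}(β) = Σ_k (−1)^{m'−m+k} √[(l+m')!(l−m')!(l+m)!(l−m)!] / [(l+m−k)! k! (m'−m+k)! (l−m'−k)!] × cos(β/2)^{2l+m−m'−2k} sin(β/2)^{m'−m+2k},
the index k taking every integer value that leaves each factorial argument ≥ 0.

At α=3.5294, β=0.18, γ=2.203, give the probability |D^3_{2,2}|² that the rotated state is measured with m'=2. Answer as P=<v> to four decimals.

First d^3_{2,2}(β=0.18), then the phase factors e^{-i(2)α} and e^{-i(2)γ}:
With c≡cos(β/2)=0.995953 and s≡sin(β/2)=0.089879, N=[120·1·120·1]^{1/2}=120.000000
k: max(0,(2)−(2))=0 … min(3+(2),3−(2))=1
  k=0: (−1)^0·120.0000/(120)·0.9960^6·0.0899^0 = +0.975961
  k=1: (−1)^1·120.0000/(24)·0.9960^4·0.0899^2 = -0.039741
d^3_{2,2}(0.18) = +0.975961 -0.039741 = +0.936220
|D^3_{2,2}|² = |d^3_{2,2}(β)|² = (+0.936220)² = 0.876508 (the z-rotation phases have unit modulus)

P=0.8765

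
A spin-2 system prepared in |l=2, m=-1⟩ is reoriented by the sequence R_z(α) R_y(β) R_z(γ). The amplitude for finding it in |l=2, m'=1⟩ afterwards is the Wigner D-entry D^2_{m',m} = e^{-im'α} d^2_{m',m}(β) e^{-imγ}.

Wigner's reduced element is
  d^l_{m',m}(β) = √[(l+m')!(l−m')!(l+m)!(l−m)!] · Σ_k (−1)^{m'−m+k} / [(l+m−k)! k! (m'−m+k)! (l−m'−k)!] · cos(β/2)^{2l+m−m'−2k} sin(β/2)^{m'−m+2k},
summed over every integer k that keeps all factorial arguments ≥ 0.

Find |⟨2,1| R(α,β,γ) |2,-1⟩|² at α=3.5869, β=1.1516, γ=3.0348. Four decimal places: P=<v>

P=0.2893

Split into d^2_{1,-1}(β=1.1516) × two z-phases.
c=cos(1.1516/2)=0.838757, s=sin(1.1516/2)=0.544506; N=√[6·1·1·6]=6.000000
k∈{0,1} keeps every argument non-negative
  k=0: (−1)^2·6.0000/(2)·0.8388^2·0.5445^2 = +0.625747
  k=1: (−1)^3·6.0000/(6)·0.8388^0·0.5445^4 = -0.087904
d^2_{1,-1}(1.1516) = +0.625747 -0.087904 = +0.537843
|D^2_{1,-1}|² = |d^2_{1,-1}(β)|² = (+0.537843)² = 0.289275 (the z-rotation phases have unit modulus)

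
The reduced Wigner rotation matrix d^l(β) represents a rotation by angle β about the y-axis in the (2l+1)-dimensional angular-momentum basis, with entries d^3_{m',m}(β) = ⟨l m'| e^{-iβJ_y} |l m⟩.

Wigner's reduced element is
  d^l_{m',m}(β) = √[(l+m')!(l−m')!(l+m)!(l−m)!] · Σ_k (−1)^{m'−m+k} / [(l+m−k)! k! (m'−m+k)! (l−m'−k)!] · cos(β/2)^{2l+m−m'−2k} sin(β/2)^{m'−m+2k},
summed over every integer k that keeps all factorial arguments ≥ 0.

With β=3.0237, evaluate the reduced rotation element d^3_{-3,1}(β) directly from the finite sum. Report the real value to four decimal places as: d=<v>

d^3_{-3,1}(β=3.0237) via Wigner's sum:
c=cos(3.0237/2)=0.058912, s=sin(3.0237/2)=0.998263; N=√[1·720·24·2]=185.903201
Admissible k: 4..4 (factorial args all ≥0)
  k=4: (−1)^0·185.9032/(48)·0.0589^2·0.9983^4 = +0.013349
d^3_{-3,1}(3.0237) = +0.013349

d=0.0133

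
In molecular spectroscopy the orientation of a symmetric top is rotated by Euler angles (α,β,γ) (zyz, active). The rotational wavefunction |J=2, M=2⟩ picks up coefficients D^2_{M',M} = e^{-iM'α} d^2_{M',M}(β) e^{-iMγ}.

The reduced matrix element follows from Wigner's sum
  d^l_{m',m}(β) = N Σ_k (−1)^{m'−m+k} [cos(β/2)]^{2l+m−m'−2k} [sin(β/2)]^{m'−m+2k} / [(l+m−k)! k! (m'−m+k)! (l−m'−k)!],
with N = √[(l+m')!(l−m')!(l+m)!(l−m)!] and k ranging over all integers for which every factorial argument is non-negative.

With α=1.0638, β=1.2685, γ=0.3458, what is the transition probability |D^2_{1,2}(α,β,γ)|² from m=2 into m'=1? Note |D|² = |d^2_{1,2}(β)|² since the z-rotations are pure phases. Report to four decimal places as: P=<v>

Split into d^2_{1,2}(β=1.2685) × two z-phases.
Half-angle: c=0.805516, s=0.592574. N=√(6·1·24·1)=12.000000
The bounds max(0,m−m')=1 and min(l+m,l−m')=1 give 1 term
  k=1: (−1)^0·12.0000/(6)·0.8055^3·0.5926^1 = +0.619434
d^2_{1,2}(1.2685) = +0.619434
|D^2_{1,2}|² = |d^2_{1,2}(β)|² = (+0.619434)² = 0.383699 (the z-rotation phases have unit modulus)

P=0.3837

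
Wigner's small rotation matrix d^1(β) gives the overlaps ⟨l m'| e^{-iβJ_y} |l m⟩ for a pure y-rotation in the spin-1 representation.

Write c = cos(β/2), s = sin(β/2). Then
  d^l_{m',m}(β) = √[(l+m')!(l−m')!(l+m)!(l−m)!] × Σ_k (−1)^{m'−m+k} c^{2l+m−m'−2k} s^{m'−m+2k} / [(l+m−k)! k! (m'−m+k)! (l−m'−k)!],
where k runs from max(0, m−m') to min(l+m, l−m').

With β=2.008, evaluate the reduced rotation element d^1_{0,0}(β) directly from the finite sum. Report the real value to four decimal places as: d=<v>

d=-0.4234

d^1_{0,0}(β=2.008) via Wigner's sum:
With c≡cos(β/2)=0.536932 and s≡sin(β/2)=0.843625, N=[1·1·1·1]^{1/2}=1.000000
Admissible k: 0..1 (factorial args all ≥0)
  k=0: (−1)^0·1.0000/(1)·0.5369^2·0.8436^0 = +0.288296
  k=1: (−1)^1·1.0000/(1)·0.5369^0·0.8436^2 = -0.711704
d^1_{0,0}(2.008) = +0.288296 -0.711704 = -0.423408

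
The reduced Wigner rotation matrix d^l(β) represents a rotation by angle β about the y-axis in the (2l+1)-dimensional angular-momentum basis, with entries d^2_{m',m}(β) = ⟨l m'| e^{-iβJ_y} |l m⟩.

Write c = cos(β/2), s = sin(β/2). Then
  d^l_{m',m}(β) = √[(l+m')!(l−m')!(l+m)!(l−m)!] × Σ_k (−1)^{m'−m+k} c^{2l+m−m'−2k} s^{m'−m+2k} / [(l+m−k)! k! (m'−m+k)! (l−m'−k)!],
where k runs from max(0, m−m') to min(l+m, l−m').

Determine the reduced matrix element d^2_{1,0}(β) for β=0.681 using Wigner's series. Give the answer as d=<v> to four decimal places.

d=-0.5991

d^2_{1,0}(β=0.681) via Wigner's sum:
Half-angle: c=0.942588, s=0.333958. N=√(6·1·2·2)=4.898979
Admissible k: 0..1 (factorial args all ≥0)
  k=0: (−1)^1·4.8990/(2)·0.9426^3·0.3340^1 = -0.685068
  k=1: (−1)^2·4.8990/(2)·0.9426^1·0.3340^3 = +0.085995
d^2_{1,0}(0.681) = -0.685068 +0.085995 = -0.599072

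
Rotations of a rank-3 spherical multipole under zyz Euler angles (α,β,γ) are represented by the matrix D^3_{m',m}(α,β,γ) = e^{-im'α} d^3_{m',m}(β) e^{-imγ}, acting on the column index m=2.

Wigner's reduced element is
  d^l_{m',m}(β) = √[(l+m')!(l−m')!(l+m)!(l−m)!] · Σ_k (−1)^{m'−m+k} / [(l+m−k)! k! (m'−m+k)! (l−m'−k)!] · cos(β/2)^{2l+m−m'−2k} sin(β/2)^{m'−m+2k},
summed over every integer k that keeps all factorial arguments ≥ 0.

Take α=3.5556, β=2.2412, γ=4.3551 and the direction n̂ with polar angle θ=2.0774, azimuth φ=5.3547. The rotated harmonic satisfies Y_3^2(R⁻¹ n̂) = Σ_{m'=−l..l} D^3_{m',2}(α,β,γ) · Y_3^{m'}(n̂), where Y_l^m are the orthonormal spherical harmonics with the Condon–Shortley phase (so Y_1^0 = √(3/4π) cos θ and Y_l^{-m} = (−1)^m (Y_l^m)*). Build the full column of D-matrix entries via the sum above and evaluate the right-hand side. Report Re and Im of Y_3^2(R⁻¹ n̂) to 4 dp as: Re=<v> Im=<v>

Re=0.1374 Im=-0.0506

Need the full column D^3_{m',2} for m'=−3..3 at α=3.5556, β=2.2412, γ=4.3551.
cos(β/2)=0.435142, sin(β/2)=0.900362
d^3_{-3,2}: single k=5 term ⇒ +0.630655;  D = -0.237318+0.584300i
d^3_{-2,2}: k∈[4..5] ⇒ +0.622158 -0.532724 = +0.089434;  D = -0.002522-0.089399i
d^3_{-1,2}: k∈[3..4] ⇒ +0.380343 -0.814172 = -0.433830;  D = -0.185653-0.392099i
d^3_{0,2}: k∈[2..3] ⇒ +0.159192 -0.681540 = -0.522348;  D = +0.394566+0.342294i
d^3_{1,2}: k∈[1..2] ⇒ +0.044419 -0.380343 = -0.335923;  D = -0.320863-0.099455i
d^3_{2,2}: k∈[0..1] ⇒ +0.006789 -0.145321 = -0.138533;  D = +0.137642-0.015681i
d^3_{3,2}: single k=0 term ⇒ -0.034407;  D = -0.029731+0.017318i
Y_3^{m'}(θ=2.0774,φ=5.3547) and Σ D·Y over m':
  (-0.2373+0.5843i)·(-0.2614+0.0973i)  (-0.0025-0.0894i)·(+0.1070-0.3637i)  (-0.1857-0.3921i)·(+0.0300+0.0401i)  (+0.3946+0.3423i)·(+0.3301+0.0000i)  (-0.3209-0.0995i)·(-0.0300+0.0401i)  (+0.1376-0.0157i)·(+0.1070+0.3637i)  (-0.0297+0.0173i)·(+0.2614+0.0973i)
Y_3^2(R⁻¹ n̂) = +0.137399-0.050562i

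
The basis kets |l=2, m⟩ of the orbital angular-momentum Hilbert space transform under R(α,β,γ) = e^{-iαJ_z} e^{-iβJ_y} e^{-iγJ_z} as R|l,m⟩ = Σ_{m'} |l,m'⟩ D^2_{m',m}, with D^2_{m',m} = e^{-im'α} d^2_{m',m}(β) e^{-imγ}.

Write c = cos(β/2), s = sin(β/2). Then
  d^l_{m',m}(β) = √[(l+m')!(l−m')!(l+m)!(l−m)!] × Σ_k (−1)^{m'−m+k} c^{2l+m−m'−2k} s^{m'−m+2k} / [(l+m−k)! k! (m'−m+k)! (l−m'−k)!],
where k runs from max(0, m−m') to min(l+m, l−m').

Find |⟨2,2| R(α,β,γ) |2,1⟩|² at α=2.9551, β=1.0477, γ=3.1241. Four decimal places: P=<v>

First d^2_{2,1}(β=1.0477), then the phase factors e^{-i(2)α} and e^{-i(1)γ}:
Half-angle: c=0.865900, s=0.500218. N=√(24·1·6·1)=12.000000
k: max(0,(1)−(2))=0 … min(2+(1),2−(2))=0
  k=0: (−1)^1·12.0000/(6)·0.8659^3·0.5002^1 = -0.649519
d^2_{2,1}(1.0477) = -0.649519
|D^2_{2,1}|² = |d^2_{2,1}(β)|² = (-0.649519)² = 0.421875 (the z-rotation phases have unit modulus)

P=0.4219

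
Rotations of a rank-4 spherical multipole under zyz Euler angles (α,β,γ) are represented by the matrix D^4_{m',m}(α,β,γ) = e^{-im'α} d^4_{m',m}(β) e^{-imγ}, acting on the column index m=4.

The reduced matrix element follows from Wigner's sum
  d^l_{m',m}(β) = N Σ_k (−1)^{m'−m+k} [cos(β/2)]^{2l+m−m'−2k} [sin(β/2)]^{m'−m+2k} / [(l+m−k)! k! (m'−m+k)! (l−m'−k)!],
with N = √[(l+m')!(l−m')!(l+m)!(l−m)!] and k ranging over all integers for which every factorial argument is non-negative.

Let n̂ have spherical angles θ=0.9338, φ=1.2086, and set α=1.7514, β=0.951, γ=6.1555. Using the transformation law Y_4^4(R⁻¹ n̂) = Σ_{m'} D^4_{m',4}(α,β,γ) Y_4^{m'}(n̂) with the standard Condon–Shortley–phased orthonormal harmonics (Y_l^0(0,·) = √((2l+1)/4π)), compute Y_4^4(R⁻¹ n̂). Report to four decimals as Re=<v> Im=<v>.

Need the full column D^4_{m',4} for m'=−4..4 at α=1.7514, β=0.951, γ=6.1555.
cos(β/2)=0.889064, sin(β/2)=0.457783
d^4_{-4,4}: single k=8 term ⇒ +0.001929;  D = +0.000639+0.001820i
d^4_{-3,4}: single k=7 term ⇒ +0.010595;  D = +0.009204-0.005248i
d^4_{-2,4}: single k=6 term ⇒ +0.038495;  D = -0.024765-0.029471i
d^4_{-1,4}: single k=5 term ⇒ +0.105728;  D = -0.067410+0.081452i
d^4_{0,4}: single k=4 term ⇒ +0.229572;  D = +0.200275+0.112221i
d^4_{1,4}: single k=3 term ⇒ +0.398784;  D = +0.129275-0.377249i
d^4_{2,4}: single k=2 term ⇒ +0.547642;  D = -0.541530-0.081586i
d^4_{3,4}: single k=1 term ⇒ +0.568507;  D = +0.017661+0.568232i
d^4_{4,4}: single k=0 term ⇒ +0.390359;  D = +0.381646-0.082013i
Y_4^{m'}(θ=0.9338,φ=1.2086) and Σ D·Y over m':
  (+0.0006+0.0018i)·(+0.0225+0.1834i)  (+0.0092-0.0052i)·(-0.3423+0.1800i)  (-0.0248-0.0295i)·(-0.2390-0.2115i)  (-0.0674+0.0815i)·(-0.0420+0.1108i)  (+0.2003+0.1122i)·(-0.3420+0.0000i)  (+0.1293-0.3772i)·(+0.0420+0.1108i)  (-0.5415-0.0816i)·(-0.2390+0.2115i)  (+0.0177+0.5682i)·(+0.3423+0.1800i)  (+0.3816-0.0820i)·(+0.0225-0.1834i)
Y_4^4(R⁻¹ n̂) = +0.013665-0.004087i

Re=0.0137 Im=-0.0041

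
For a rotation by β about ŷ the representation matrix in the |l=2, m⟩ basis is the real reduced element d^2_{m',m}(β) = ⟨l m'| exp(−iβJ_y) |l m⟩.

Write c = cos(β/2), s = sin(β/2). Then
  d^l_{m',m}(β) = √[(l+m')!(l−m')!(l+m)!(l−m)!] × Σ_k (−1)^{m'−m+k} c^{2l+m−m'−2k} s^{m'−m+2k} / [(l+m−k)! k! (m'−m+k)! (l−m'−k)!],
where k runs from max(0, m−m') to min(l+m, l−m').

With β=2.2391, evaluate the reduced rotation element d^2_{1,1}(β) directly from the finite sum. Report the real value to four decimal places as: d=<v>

d=-0.4259

d^2_{1,1}(β=2.2391) via Wigner's sum:
With c≡cos(β/2)=0.436087 and s≡sin(β/2)=0.899904, N=[6·1·6·1]^{1/2}=6.000000
Admissible k: 0..1 (factorial args all ≥0)
  k=0: (−1)^0·6.0000/(6)·0.4361^4·0.8999^0 = +0.036165
  k=1: (−1)^1·6.0000/(2)·0.4361^2·0.8999^2 = -0.462020
d^2_{1,1}(2.2391) = +0.036165 -0.462020 = -0.425855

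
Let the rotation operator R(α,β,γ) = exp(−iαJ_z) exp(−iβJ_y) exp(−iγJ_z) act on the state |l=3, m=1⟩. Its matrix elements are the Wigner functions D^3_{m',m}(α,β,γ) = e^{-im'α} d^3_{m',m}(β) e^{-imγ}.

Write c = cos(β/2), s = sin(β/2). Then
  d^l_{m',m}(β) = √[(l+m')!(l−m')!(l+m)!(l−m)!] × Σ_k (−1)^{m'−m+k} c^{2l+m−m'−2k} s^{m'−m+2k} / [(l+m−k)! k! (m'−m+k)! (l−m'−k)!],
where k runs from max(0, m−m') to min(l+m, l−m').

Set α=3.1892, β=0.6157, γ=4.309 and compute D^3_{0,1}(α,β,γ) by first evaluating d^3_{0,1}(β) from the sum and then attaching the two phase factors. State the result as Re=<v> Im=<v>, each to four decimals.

Re=-0.2289 Im=0.5364

D^3_{0,1}(3.1892,0.6157,4.309) = e^{-i·0·3.1892}·d^3_{0,1}(0.6157)·e^{-i·1·4.309}. Compute d first:
c=cos(0.6157/2)=0.952987, s=sin(0.6157/2)=0.303010; N=√[6·6·24·2]=41.569219
k: max(0,(1)−(0))=1 … min(3+(1),3−(0))=3
  k=1: (−1)^0·41.5692/(12)·0.9530^5·0.3030^1 = +0.825056
  k=2: (−1)^1·41.5692/(4)·0.9530^3·0.3030^3 = -0.250234
  k=3: (−1)^2·41.5692/(12)·0.9530^1·0.3030^5 = +0.008433
d^3_{0,1}(0.6157) = +0.825056 -0.250234 +0.008433 = +0.583255
Attach z-rotation phases: D = e^{-i(0)(3.1892)}·(+0.583255)·e^{-i(1)(4.309)} = -0.228950+0.536441i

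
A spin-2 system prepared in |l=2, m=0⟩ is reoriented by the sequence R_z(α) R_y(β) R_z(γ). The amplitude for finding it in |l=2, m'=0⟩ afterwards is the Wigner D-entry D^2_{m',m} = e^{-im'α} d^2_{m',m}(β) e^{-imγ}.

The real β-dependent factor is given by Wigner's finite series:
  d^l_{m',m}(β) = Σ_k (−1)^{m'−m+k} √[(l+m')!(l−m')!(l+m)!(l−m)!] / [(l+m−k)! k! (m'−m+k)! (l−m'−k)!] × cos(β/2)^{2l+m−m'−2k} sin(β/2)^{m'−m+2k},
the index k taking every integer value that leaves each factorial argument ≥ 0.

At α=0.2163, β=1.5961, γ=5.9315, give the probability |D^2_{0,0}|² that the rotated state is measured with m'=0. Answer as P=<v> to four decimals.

Split into d^2_{0,0}(β=1.5961) × two z-phases.
c=cos(1.5961/2)=0.698104, s=sin(1.5961/2)=0.715996; N=√[2·2·2·2]=4.000000
k: max(0,(0)−(0))=0 … min(2+(0),2−(0))=2
  k=0: (−1)^0·4.0000/(4)·0.6981^4·0.7160^0 = +0.237510
  k=1: (−1)^1·4.0000/(1)·0.6981^2·0.7160^2 = -0.999360
  k=2: (−1)^2·4.0000/(4)·0.6981^0·0.7160^4 = +0.262811
d^2_{0,0}(1.5961) = +0.237510 -0.999360 +0.262811 = -0.499040
|D^2_{0,0}|² = |d^2_{0,0}(β)|² = (-0.499040)² = 0.249041 (the z-rotation phases have unit modulus)

P=0.2490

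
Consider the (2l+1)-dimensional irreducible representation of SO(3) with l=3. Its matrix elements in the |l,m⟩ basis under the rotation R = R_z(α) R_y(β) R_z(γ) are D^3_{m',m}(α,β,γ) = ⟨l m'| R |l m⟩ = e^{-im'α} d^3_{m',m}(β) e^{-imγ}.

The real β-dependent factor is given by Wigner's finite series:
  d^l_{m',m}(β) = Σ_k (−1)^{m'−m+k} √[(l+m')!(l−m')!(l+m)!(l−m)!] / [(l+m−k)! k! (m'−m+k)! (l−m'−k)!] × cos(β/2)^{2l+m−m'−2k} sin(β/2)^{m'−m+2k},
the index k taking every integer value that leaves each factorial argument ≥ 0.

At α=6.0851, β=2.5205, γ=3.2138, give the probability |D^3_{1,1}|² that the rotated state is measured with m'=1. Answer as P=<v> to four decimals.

P=0.1585

Split into d^3_{1,1}(β=2.5205) × two z-phases.
With c≡cos(β/2)=0.305579 and s≡sin(β/2)=0.952167, N=[24·2·24·2]^{1/2}=48.000000
The bounds max(0,m−m')=0 and min(l+m,l−m')=2 give 3 terms
  k=0: (−1)^0·48.0000/(48)·0.3056^6·0.9522^0 = +0.000814
  k=1: (−1)^1·48.0000/(6)·0.3056^4·0.9522^2 = -0.063243
  k=2: (−1)^2·48.0000/(8)·0.3056^2·0.9522^4 = +0.460522
d^3_{1,1}(2.5205) = +0.000814 -0.063243 +0.460522 = +0.398093
|D^3_{1,1}|² = |d^3_{1,1}(β)|² = (+0.398093)² = 0.158478 (the z-rotation phases have unit modulus)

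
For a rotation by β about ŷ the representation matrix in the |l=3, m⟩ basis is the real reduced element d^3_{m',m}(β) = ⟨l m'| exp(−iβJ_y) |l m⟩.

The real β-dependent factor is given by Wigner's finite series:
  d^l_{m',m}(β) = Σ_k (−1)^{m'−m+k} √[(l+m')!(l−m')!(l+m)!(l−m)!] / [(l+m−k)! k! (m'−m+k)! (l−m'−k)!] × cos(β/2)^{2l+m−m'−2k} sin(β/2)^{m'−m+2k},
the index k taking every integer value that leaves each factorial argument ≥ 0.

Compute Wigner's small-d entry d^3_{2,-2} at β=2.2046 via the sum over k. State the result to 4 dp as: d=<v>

d^3_{2,-2}(β=2.2046) via Wigner's sum:
c=cos(2.2046/2)=0.451545, s=sin(2.2046/2)=0.892248; N=√[120·1·1·120]=120.000000
k: max(0,(-2)−(2))=0 … min(3+(-2),3−(2))=1
  k=0: (−1)^4·120.0000/(24)·0.4515^2·0.8922^4 = +0.646123
  k=1: (−1)^5·120.0000/(120)·0.4515^0·0.8922^6 = -0.504562
d^3_{2,-2}(2.2046) = +0.646123 -0.504562 = +0.141561

d=0.1416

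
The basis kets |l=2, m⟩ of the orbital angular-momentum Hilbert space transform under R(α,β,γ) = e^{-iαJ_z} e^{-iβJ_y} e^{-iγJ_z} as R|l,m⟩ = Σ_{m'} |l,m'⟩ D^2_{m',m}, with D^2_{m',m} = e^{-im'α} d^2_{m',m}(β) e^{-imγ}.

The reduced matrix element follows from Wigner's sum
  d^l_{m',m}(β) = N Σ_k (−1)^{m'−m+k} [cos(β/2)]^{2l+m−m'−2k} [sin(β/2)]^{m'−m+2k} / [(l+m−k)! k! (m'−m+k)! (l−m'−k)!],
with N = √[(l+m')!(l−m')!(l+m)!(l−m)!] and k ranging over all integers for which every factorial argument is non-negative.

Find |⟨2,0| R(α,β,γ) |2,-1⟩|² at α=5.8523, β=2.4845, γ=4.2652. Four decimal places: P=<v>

P=0.3508

D^2_{0,-1}(5.8523,2.4845,4.2652) = e^{-i·0·5.8523}·d^2_{0,-1}(2.4845)·e^{-i·-1·4.2652}. Compute d first:
c=cos(2.4845/2)=0.322667, s=sin(2.4845/2)=0.946512; N=√[2·2·1·6]=4.898979
k: max(0,(-1)−(0))=0 … min(2+(-1),2−(0))=1
  k=0: (−1)^1·4.8990/(2)·0.3227^3·0.9465^1 = -0.077887
  k=1: (−1)^2·4.8990/(2)·0.3227^1·0.9465^3 = +0.670208
d^2_{0,-1}(2.4845) = -0.077887 +0.670208 = +0.592321
|D^2_{0,-1}|² = |d^2_{0,-1}(β)|² = (+0.592321)² = 0.350844 (the z-rotation phases have unit modulus)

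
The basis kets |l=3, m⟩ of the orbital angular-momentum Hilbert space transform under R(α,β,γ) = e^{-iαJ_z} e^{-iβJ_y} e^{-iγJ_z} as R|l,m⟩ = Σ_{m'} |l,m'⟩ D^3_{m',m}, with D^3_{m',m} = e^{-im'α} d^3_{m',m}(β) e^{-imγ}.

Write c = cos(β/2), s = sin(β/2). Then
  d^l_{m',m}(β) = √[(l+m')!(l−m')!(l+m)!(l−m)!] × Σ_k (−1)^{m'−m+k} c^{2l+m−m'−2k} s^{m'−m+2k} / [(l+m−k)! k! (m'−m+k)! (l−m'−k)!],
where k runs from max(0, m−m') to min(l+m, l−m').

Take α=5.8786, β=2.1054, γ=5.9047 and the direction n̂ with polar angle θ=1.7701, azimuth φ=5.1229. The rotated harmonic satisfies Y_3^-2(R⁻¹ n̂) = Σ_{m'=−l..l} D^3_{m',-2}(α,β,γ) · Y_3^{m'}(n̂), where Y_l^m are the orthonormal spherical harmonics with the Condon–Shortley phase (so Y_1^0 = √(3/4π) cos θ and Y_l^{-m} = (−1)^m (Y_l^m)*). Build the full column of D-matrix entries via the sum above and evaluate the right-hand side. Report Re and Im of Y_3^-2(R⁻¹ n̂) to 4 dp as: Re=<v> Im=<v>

Re=-0.3504 Im=0.0701

Need the full column D^3_{m',-2} for m'=−3..3 at α=5.8786, β=2.1054, γ=5.9047.
cos(β/2)=0.495227, sin(β/2)=0.868764
d^3_{-3,-2}: single k=1 term ⇒ +0.063387;  D = -0.024680-0.058385i
d^3_{-2,-2}: k∈[0..1] ⇒ +0.014751 -0.226982 = -0.212231;  D = -0.000988+0.212228i
d^3_{-1,-2}: k∈[0..1] ⇒ -0.081832 +0.503672 = +0.421840;  D = +0.167856-0.387006i
d^3_{0,-2}: k∈[0..1] ⇒ +0.248646 -0.765202 = -0.516555;  D = -0.375494+0.354730i
d^3_{1,-2}: k∈[0..1] ⇒ -0.503672 +0.775019 = +0.271347;  D = +0.254673-0.093652i
d^3_{2,-2}: k∈[0..1] ⇒ +0.698530 -0.429942 = +0.268589;  D = +0.268223+0.014014i
d^3_{3,-2}: single k=0 term ⇒ -0.600327;  D = -0.538779-0.264783i
Y_3^{m'}(θ=1.7701,φ=5.1229) and Σ D·Y over m':
  (-0.0247-0.0584i)·(-0.3705-0.1308i)  (-0.0010+0.2122i)·(+0.1325-0.1423i)  (+0.1679-0.3870i)·(-0.1016-0.2335i)  (-0.3755+0.3547i)·(+0.2072+0.0000i)  (+0.2547-0.0937i)·(+0.1016-0.2335i)  (+0.2682+0.0140i)·(+0.1325+0.1423i)  (-0.5388-0.2648i)·(+0.3705-0.1308i)
Y_3^-2(R⁻¹ n̂) = -0.350363+0.070111i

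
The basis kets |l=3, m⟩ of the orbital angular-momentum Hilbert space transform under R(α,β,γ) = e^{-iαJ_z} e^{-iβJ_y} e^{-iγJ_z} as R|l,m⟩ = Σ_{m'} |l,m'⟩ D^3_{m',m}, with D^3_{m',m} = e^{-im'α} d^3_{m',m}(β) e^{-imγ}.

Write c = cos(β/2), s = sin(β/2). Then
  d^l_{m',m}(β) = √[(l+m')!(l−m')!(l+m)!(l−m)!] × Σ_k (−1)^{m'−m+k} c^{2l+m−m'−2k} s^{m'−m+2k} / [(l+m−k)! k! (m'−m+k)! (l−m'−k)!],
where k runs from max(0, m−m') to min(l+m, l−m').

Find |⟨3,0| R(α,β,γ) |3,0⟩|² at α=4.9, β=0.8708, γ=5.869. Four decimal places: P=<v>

First d^3_{0,0}(β=0.8708), then the phase factors e^{-i(0)α} and e^{-i(0)γ}:
c=cos(0.8708/2)=0.906701, s=sin(0.8708/2)=0.421773; N=√[6·6·6·6]=36.000000
The bounds max(0,m−m')=0 and min(l+m,l−m')=3 give 4 terms
  k=0: (−1)^0·36.0000/(36)·0.9067^6·0.4218^0 = +0.555630
  k=1: (−1)^1·36.0000/(4)·0.9067^4·0.4218^2 = -1.082075
  k=2: (−1)^2·36.0000/(4)·0.9067^2·0.4218^4 = +0.234146
  k=3: (−1)^3·36.0000/(36)·0.9067^0·0.4218^6 = -0.005630
d^3_{0,0}(0.8708) = +0.555630 -1.082075 +0.234146 -0.005630 = -0.297929
|D^3_{0,0}|² = |d^3_{0,0}(β)|² = (-0.297929)² = 0.088762 (the z-rotation phases have unit modulus)

P=0.0888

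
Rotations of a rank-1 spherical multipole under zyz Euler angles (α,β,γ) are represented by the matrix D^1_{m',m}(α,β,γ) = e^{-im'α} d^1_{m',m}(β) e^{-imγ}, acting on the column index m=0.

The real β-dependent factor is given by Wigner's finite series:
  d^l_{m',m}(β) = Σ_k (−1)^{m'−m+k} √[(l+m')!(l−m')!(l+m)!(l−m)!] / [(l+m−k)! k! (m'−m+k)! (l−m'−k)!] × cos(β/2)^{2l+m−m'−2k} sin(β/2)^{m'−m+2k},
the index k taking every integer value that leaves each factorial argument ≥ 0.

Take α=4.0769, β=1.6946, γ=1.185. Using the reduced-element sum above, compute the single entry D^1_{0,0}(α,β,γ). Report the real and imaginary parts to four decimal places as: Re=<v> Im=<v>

D^1_{0,0}(4.0769,1.6946,1.185) = e^{-i·0·4.0769}·d^1_{0,0}(1.6946)·e^{-i·0·1.185}. Compute d first:
c=cos(1.6946/2)=0.662009, s=sin(1.6946/2)=0.749496; N=√[1·1·1·1]=1.000000
k∈{0,1} keeps every argument non-negative
  k=0: (−1)^0·1.0000/(1)·0.6620^2·0.7495^0 = +0.438256
  k=1: (−1)^1·1.0000/(1)·0.6620^0·0.7495^2 = -0.561744
d^1_{0,0}(1.6946) = +0.438256 -0.561744 = -0.123488
D = (+1.000000+0.000000i)·(-0.123488)·(+1.000000+0.000000i) = -0.123488+0.000000i

Re=-0.1235 Im=0.0000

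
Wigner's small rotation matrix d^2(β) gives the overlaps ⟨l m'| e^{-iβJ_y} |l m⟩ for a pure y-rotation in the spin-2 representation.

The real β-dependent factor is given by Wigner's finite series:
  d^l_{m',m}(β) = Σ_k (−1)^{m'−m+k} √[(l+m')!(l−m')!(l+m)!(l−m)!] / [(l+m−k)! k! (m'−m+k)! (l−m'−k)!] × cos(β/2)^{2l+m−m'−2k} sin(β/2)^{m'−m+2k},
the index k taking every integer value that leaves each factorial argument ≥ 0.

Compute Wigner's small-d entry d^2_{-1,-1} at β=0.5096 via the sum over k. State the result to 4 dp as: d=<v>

d^2_{-1,-1}(β=0.5096) via Wigner's sum:
With c≡cos(β/2)=0.967714 and s≡sin(β/2)=0.252052, N=[1·6·1·6]^{1/2}=6.000000
The bounds max(0,m−m')=0 and min(l+m,l−m')=1 give 2 terms
  k=0: (−1)^0·6.0000/(6)·0.9677^4·0.2521^0 = +0.876976
  k=1: (−1)^1·6.0000/(2)·0.9677^2·0.2521^2 = -0.178482
d^2_{-1,-1}(0.5096) = +0.876976 -0.178482 = +0.698494

d=0.6985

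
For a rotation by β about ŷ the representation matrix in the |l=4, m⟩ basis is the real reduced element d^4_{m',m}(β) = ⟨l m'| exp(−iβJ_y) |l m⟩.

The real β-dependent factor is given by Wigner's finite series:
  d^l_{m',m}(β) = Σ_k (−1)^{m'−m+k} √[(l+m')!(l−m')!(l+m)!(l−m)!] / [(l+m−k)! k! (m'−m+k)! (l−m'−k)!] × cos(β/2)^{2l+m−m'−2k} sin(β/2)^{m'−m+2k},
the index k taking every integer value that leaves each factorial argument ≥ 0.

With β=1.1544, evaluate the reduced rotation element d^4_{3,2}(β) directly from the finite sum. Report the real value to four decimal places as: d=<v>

d=0.1612

d^4_{3,2}(β=1.1544) via Wigner's sum:
Half-angle: c=0.837994, s=0.545680. N=√(5040·1·720·2)=2693.993318
k∈{0,1} keeps every argument non-negative
  k=0: (−1)^1·2693.9933/(720)·0.8380^7·0.5457^1 = -0.592499
  k=1: (−1)^2·2693.9933/(240)·0.8380^5·0.5457^3 = +0.753707
d^4_{3,2}(1.1544) = -0.592499 +0.753707 = +0.161208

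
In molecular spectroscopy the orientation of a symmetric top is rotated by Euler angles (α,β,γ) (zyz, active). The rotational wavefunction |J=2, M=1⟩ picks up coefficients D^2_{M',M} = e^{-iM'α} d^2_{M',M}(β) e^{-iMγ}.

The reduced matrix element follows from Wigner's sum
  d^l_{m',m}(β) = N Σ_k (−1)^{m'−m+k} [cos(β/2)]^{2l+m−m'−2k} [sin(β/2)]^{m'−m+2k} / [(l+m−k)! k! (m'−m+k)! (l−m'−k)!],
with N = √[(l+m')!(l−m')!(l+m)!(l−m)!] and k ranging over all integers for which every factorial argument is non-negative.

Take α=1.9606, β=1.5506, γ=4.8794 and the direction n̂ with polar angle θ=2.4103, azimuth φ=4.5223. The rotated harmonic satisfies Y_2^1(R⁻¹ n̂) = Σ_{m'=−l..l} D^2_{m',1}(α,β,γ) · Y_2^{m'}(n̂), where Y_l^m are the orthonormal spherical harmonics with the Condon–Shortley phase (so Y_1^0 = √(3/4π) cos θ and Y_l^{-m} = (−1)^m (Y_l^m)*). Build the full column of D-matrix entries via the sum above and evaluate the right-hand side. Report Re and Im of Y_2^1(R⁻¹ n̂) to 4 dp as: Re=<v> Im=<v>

Need the full column D^2_{m',1} for m'=−2..2 at α=1.9606, β=1.5506, γ=4.8794.
cos(β/2)=0.714211, sin(β/2)=0.699930
d^2_{-2,1}: single k=3 term ⇒ +0.489803;  D = +0.281633-0.400736i
d^2_{-1,1}: k∈[2..3] ⇒ +0.749694 -0.240004 = +0.509690;  D = -0.497092-0.112618i
d^2_{0,1}: k∈[1..2] ⇒ +0.624612 -0.599883 = +0.024729;  D = +0.004111+0.024385i
d^2_{1,1}: k∈[0..1] ⇒ +0.260199 -0.749694 = -0.489495;  D = -0.415553+0.258690i
d^2_{2,1}: single k=0 term ⇒ -0.509993;  D = +0.413831+0.298056i
Y_2^{m'}(θ=2.4103,φ=4.5223) and Σ D·Y over m':
  (+0.2816-0.4007i)·(-0.1600-0.0639i)  (-0.4971-0.1126i)·(+0.0726-0.3771i)  (+0.0041+0.0244i)·(+0.2088+0.0000i)  (-0.4156+0.2587i)·(-0.0726-0.3771i)  (+0.4138+0.2981i)·(-0.1600+0.0639i)
Y_2^1(R⁻¹ n̂) = -0.105907+0.347184i

Re=-0.1059 Im=0.3472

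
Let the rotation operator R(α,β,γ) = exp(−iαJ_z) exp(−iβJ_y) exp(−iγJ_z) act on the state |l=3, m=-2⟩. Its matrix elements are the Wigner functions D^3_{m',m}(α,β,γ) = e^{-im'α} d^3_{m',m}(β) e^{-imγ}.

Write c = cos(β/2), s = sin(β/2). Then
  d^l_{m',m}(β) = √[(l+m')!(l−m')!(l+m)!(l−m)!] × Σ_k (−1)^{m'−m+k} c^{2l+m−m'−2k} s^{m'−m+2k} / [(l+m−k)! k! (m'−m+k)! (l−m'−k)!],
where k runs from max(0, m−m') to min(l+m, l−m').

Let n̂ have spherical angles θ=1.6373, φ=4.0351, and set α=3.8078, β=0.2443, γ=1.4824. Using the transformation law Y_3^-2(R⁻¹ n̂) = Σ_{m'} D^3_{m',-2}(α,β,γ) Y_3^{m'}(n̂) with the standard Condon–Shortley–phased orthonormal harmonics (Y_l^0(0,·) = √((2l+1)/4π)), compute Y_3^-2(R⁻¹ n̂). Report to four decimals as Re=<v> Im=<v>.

Need the full column D^3_{m',-2} for m'=−3..3 at α=3.8078, β=0.2443, γ=1.4824.
cos(β/2)=0.992549, sin(β/2)=0.121846
d^3_{-3,-2}: single k=1 term ⇒ +0.287507;  D = -0.071418+0.278495i
d^3_{-2,-2}: k∈[0..1] ⇒ +0.956118 -0.072045 = +0.884073;  D = -0.356590-0.808968i
d^3_{-1,-2}: k∈[0..1] ⇒ -0.371170 +0.011187 = -0.359983;  D = -0.317724-0.169231i
d^3_{0,-2}: k∈[0..1] ⇒ +0.078921 -0.001189 = +0.077732;  D = -0.076520+0.013671i
d^3_{1,-2}: k∈[0..1] ⇒ -0.011187 +0.000084 = -0.011103;  D = -0.007386+0.008290i
d^3_{2,-2}: k∈[0..1] ⇒ +0.001086 -0.000003 = +0.001082;  D = -0.000067+0.001080i
d^3_{3,-2}: single k=0 term ⇒ -0.000065;  D = +0.000037+0.000054i
Y_3^{m'}(θ=1.6373,φ=4.0351) and Σ D·Y over m':
  (-0.0714+0.2785i)·(+0.3712+0.1844i)  (-0.3566-0.8090i)·(+0.0145+0.0660i)  (-0.3177-0.1692i)·(+0.1976-0.2457i)  (-0.0765+0.0137i)·(+0.0739+0.0000i)  (-0.0074+0.0083i)·(-0.1976-0.2457i)  (-0.0001+0.0011i)·(+0.0145-0.0660i)  (+0.0000+0.0001i)·(-0.3712+0.1844i)
Y_3^-2(R⁻¹ n̂) = -0.136094+0.100746i

Re=-0.1361 Im=0.1007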